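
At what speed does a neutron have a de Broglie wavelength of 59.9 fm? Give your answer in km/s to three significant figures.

v = 6600 km/s

p = h/λ = 6.626 × 10⁻³⁴ / 5.990 × 10⁻¹⁴ = 1.106 × 10⁻²⁰ kg·m/s.
v = p/m = 1.106 × 10⁻²⁰ / 1.675 × 10⁻²⁷ = 6.60 × 10⁶ m/s = 6600 km/s.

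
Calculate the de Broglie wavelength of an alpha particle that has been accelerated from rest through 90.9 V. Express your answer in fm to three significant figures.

KE = 2eV = 2 × 1.602 × 10⁻¹⁹ × 90.90 = 2.912 × 10⁻¹⁷ J.
p = √(2mKE) = √(2 × 6.645 × 10⁻²⁷ × 2.912 × 10⁻¹⁷) = 6.221 × 10⁻²² kg·m/s.
λ = h/p = 6.626 × 10⁻³⁴ / 6.221 × 10⁻²² = 1.07 × 10⁻¹² m = 1070 fm.

λ = 1070 fm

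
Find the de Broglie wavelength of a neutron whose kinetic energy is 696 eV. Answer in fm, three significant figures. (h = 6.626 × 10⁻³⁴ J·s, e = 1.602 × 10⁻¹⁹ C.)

λ = 1080 fm

KE = 696 eV = 1.115 × 10⁻¹⁶ J.
p = √(2mKE) = √(2 × 1.675 × 10⁻²⁷ × 1.115 × 10⁻¹⁶) = 6.112 × 10⁻²² kg·m/s.
λ = h/p = 6.626 × 10⁻³⁴ / 6.112 × 10⁻²² = 1.08 × 10⁻¹² m = 1080 fm.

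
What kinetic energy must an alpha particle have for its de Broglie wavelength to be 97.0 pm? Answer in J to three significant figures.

KE = 3.51 × 10⁻²¹ J

p = h/λ = 6.626 × 10⁻³⁴ / 9.700 × 10⁻¹¹ = 6.831 × 10⁻²⁴ kg·m/s.
KE = p²/(2m) = (6.831 × 10⁻²⁴)² / (2 × 6.645 × 10⁻²⁷) = 3.511 × 10⁻²¹ J = 3.51 × 10⁻²¹ J.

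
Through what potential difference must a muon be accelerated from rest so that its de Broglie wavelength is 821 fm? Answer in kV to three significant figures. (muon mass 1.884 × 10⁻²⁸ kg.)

p = h/λ = 6.626 × 10⁻³⁴ / 8.210 × 10⁻¹³ = 8.071 × 10⁻²² kg·m/s.
KE = p²/(2m) = 1.729 × 10⁻¹⁵ J.
V = KE/e = 1.729 × 10⁻¹⁵ / (1.602 × 10⁻¹⁹) = 10.8 kV.

V = 10.8 kV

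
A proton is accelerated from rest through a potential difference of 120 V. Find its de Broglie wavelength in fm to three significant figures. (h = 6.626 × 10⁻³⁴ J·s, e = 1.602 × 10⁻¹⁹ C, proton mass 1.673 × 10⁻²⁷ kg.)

KE = eV = 1.602 × 10⁻¹⁹ × 120.0 = 1.922 × 10⁻¹⁷ J.
p = √(2mKE) = √(2 × 1.673 × 10⁻²⁷ × 1.922 × 10⁻¹⁷) = 2.536 × 10⁻²² kg·m/s.
λ = h/p = 6.626 × 10⁻³⁴ / 2.536 × 10⁻²² = 2.61 × 10⁻¹² m = 2610 fm.

λ = 2610 fm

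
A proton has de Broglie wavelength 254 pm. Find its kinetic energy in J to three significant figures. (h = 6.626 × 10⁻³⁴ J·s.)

p = h/λ = 6.626 × 10⁻³⁴ / 2.540 × 10⁻¹⁰ = 2.609 × 10⁻²⁴ kg·m/s.
KE = p²/(2m) = (2.609 × 10⁻²⁴)² / (2 × 1.673 × 10⁻²⁷) = 2.034 × 10⁻²¹ J = 2.03 × 10⁻²¹ J.

KE = 2.03 × 10⁻²¹ J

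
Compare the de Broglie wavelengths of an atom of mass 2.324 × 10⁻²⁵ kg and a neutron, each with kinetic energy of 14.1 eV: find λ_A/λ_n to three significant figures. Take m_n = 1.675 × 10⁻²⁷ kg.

λ_A/λ_n = 0.0849

At fixed KE, p = √(2mKE) so λ = h/p ∝ 1/√m.
λ_A/λ_n = √(m_n/m_A) = √(1.675 × 10⁻²⁷/2.324 × 10⁻²⁵) = √(7.207 × 10⁻³) = 0.0849.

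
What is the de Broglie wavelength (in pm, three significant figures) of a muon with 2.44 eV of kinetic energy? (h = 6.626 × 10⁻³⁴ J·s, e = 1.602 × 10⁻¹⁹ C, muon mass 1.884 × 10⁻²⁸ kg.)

KE = 2.44 eV = 3.909 × 10⁻¹⁹ J.
p = √(2mKE) = √(2 × 1.884 × 10⁻²⁸ × 3.909 × 10⁻¹⁹) = 1.214 × 10⁻²³ kg·m/s.
λ = h/p = 6.626 × 10⁻³⁴ / 1.214 × 10⁻²³ = 5.46 × 10⁻¹¹ m = 54.6 pm.

λ = 54.6 pm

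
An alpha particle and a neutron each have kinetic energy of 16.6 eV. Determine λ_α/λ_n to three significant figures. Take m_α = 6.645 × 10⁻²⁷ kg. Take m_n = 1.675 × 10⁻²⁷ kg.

At fixed KE, p = √(2mKE) so λ = h/p ∝ 1/√m.
λ_α/λ_n = √(m_n/m_α) = √(1.675 × 10⁻²⁷/6.645 × 10⁻²⁷) = √(0.2521) = 0.502.

λ_α/λ_n = 0.502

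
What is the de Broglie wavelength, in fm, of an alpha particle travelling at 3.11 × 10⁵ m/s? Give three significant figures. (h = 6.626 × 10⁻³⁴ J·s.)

p = mv = 6.645 × 10⁻²⁷ × 3.11 × 10⁵ = 2.067 × 10⁻²¹ kg·m/s.
λ = h/p = 6.626 × 10⁻³⁴ / 2.067 × 10⁻²¹ = 3.21 × 10⁻¹³ m = 321 fm.

λ = 321 fm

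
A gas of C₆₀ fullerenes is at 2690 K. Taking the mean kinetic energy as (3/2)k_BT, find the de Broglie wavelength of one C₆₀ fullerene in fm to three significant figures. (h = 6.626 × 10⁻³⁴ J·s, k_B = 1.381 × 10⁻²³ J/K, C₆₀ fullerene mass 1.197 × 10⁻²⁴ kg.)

KE = (3/2)k_BT = 1.5 × 1.381 × 10⁻²³ × 2690 = 5.572 × 10⁻²⁰ J.
p = √(2mKE) = √(2 × 1.197 × 10⁻²⁴ × 5.572 × 10⁻²⁰) = 3.652 × 10⁻²² kg·m/s.
λ = h/p = 1.81 × 10⁻¹² m = 1810 fm.

λ = 1810 fm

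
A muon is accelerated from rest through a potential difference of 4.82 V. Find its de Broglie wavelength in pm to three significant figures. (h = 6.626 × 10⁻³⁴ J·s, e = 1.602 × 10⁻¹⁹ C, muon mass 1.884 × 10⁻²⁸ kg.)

KE = eV = 1.602 × 10⁻¹⁹ × 4.820 = 7.722 × 10⁻¹⁹ J.
p = √(2mKE) = √(2 × 1.884 × 10⁻²⁸ × 7.722 × 10⁻¹⁹) = 1.706 × 10⁻²³ kg·m/s.
λ = h/p = 6.626 × 10⁻³⁴ / 1.706 × 10⁻²³ = 3.88 × 10⁻¹¹ m = 38.8 pm.

λ = 38.8 pm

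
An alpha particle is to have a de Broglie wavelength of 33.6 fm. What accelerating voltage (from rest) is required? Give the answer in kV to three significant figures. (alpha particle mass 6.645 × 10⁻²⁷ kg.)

p = h/λ = 6.626 × 10⁻³⁴ / 3.360 × 10⁻¹⁴ = 1.972 × 10⁻²⁰ kg·m/s.
KE = p²/(2m) = 2.926 × 10⁻¹⁴ J.
V = KE/2e = 2.926 × 10⁻¹⁴ / (2 × 1.602 × 10⁻¹⁹) = 91.3 kV.

V = 91.3 kV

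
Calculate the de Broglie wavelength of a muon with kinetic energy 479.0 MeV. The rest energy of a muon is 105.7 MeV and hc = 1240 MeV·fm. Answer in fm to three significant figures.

Total energy E = KE + m₀c² = 479.0 + 105.7 = 584.7 MeV.
(pc)² = E² − (m₀c²)² = (584.7)² − (105.7)² = 3.307 × 10⁵ MeV², so pc = 575.1 MeV.
λ = hc/(pc) = 1240 MeV·fm / 575.1 MeV = 2.16 fm.

λ = 2.16 fm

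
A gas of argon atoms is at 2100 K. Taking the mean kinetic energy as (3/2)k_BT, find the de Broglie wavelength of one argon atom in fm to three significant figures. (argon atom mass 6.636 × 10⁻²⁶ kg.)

λ = 8720 fm

KE = (3/2)k_BT = 1.5 × 1.381 × 10⁻²³ × 2100 = 4.350 × 10⁻²⁰ J.
p = √(2mKE) = √(2 × 6.636 × 10⁻²⁶ × 4.350 × 10⁻²⁰) = 7.598 × 10⁻²³ kg·m/s.
λ = h/p = 8.72 × 10⁻¹² m = 8720 fm.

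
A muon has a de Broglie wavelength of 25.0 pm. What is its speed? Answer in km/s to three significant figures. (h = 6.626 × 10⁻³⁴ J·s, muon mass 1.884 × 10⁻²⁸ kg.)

p = h/λ = 6.626 × 10⁻³⁴ / 2.500 × 10⁻¹¹ = 2.650 × 10⁻²³ kg·m/s.
v = p/m = 2.650 × 10⁻²³ / 1.884 × 10⁻²⁸ = 1.41 × 10⁵ m/s = 141 km/s.

v = 141 km/s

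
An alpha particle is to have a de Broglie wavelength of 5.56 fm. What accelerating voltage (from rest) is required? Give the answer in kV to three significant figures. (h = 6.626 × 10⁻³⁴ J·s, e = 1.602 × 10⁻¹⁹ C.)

V = 3340 kV

p = h/λ = 6.626 × 10⁻³⁴ / 5.560 × 10⁻¹⁵ = 1.192 × 10⁻¹⁹ kg·m/s.
KE = p²/(2m) = 1.069 × 10⁻¹² J.
V = KE/2e = 1.069 × 10⁻¹² / (2 × 1.602 × 10⁻¹⁹) = 3340 kV.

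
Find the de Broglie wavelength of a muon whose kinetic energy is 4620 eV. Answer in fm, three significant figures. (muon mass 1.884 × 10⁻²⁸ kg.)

KE = 4620 eV = 7.401 × 10⁻¹⁶ J.
p = √(2mKE) = √(2 × 1.884 × 10⁻²⁸ × 7.401 × 10⁻¹⁶) = 5.281 × 10⁻²² kg·m/s.
λ = h/p = 6.626 × 10⁻³⁴ / 5.281 × 10⁻²² = 1.25 × 10⁻¹² m = 1250 fm.

λ = 1250 fm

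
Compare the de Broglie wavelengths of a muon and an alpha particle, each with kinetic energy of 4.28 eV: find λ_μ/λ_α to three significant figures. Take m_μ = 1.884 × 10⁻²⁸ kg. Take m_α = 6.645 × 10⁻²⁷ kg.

At fixed KE, p = √(2mKE) so λ = h/p ∝ 1/√m.
λ_μ/λ_α = √(m_α/m_μ) = √(6.645 × 10⁻²⁷/1.884 × 10⁻²⁸) = √(35.27) = 5.94.

λ_μ/λ_α = 5.94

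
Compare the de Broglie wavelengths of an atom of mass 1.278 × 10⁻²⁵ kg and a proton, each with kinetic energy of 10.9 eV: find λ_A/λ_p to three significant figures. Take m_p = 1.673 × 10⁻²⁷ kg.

At fixed KE, p = √(2mKE) so λ = h/p ∝ 1/√m.
λ_A/λ_p = √(m_p/m_A) = √(1.673 × 10⁻²⁷/1.278 × 10⁻²⁵) = √(0.01309) = 0.114.

λ_A/λ_p = 0.114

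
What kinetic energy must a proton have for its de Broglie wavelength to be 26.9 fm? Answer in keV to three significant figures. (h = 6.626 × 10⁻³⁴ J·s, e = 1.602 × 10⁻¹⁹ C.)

KE = 1130 keV

p = h/λ = 6.626 × 10⁻³⁴ / 2.690 × 10⁻¹⁴ = 2.463 × 10⁻²⁰ kg·m/s.
KE = p²/(2m) = (2.463 × 10⁻²⁰)² / (2 × 1.673 × 10⁻²⁷) = 1.813 × 10⁻¹³ J = 1130 keV.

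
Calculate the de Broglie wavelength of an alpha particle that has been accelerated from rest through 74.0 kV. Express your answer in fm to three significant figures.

λ = 37.3 fm

KE = 2eV = 2 × 1.602 × 10⁻¹⁹ × 7.400 × 10⁴ = 2.371 × 10⁻¹⁴ J.
p = √(2mKE) = √(2 × 6.645 × 10⁻²⁷ × 2.371 × 10⁻¹⁴) = 1.775 × 10⁻²⁰ kg·m/s.
λ = h/p = 6.626 × 10⁻³⁴ / 1.775 × 10⁻²⁰ = 3.73 × 10⁻¹⁴ m = 37.3 fm.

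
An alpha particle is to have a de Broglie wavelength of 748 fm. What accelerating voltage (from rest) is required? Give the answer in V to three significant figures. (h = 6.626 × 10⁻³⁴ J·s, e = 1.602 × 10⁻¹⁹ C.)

V = 184 V

p = h/λ = 6.626 × 10⁻³⁴ / 7.480 × 10⁻¹³ = 8.858 × 10⁻²² kg·m/s.
KE = p²/(2m) = 5.904 × 10⁻¹⁷ J.
V = KE/2e = 5.904 × 10⁻¹⁷ / (2 × 1.602 × 10⁻¹⁹) = 184 V.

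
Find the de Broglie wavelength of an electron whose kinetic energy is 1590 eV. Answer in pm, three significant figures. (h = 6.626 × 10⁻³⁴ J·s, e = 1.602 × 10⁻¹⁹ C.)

KE = 1590 eV = 2.547 × 10⁻¹⁶ J.
p = √(2mKE) = √(2 × 9.109 × 10⁻³¹ × 2.547 × 10⁻¹⁶) = 2.154 × 10⁻²³ kg·m/s.
λ = h/p = 6.626 × 10⁻³⁴ / 2.154 × 10⁻²³ = 3.08 × 10⁻¹¹ m = 30.8 pm.

λ = 30.8 pm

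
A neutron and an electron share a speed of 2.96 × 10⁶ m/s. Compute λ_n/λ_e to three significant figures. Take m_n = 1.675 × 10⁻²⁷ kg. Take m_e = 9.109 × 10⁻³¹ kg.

At fixed v, p = mv so λ = h/(mv) ∝ 1/m.
λ_n/λ_e = m_e/m_n = 9.109 × 10⁻³¹/1.675 × 10⁻²⁷ = 5.44 × 10⁻⁴.

λ_n/λ_e = 5.44 × 10⁻⁴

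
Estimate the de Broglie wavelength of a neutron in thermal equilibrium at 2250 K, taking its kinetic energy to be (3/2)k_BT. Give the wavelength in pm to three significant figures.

λ = 53.0 pm

KE = (3/2)k_BT = 1.5 × 1.381 × 10⁻²³ × 2250 = 4.661 × 10⁻²⁰ J.
p = √(2mKE) = √(2 × 1.675 × 10⁻²⁷ × 4.661 × 10⁻²⁰) = 1.250 × 10⁻²³ kg·m/s.
λ = h/p = 5.30 × 10⁻¹¹ m = 53.0 pm.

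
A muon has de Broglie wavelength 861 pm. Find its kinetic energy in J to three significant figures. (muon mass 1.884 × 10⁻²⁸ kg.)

KE = 1.57 × 10⁻²¹ J

p = h/λ = 6.626 × 10⁻³⁴ / 8.610 × 10⁻¹⁰ = 7.696 × 10⁻²⁵ kg·m/s.
KE = p²/(2m) = (7.696 × 10⁻²⁵)² / (2 × 1.884 × 10⁻²⁸) = 1.572 × 10⁻²¹ J = 1.57 × 10⁻²¹ J.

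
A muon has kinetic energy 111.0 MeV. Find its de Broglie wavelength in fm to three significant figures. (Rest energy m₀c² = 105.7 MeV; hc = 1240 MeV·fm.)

Total energy E = KE + m₀c² = 111.0 + 105.7 = 216.7 MeV.
(pc)² = E² − (m₀c²)² = (216.7)² − (105.7)² = 3.579 × 10⁴ MeV², so pc = 189.2 MeV.
λ = hc/(pc) = 1240 MeV·fm / 189.2 MeV = 6.55 fm.

λ = 6.55 fm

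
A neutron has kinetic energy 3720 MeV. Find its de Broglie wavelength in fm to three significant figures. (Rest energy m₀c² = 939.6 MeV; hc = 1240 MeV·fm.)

Total energy E = KE + m₀c² = 3720 + 939.6 = 4659.6 MeV.
(pc)² = E² − (m₀c²)² = (4659.6)² − (939.6)² = 2.083 × 10⁷ MeV², so pc = 4564 MeV.
λ = hc/(pc) = 1240 MeV·fm / 4564 MeV = 0.272 fm.

λ = 0.272 fm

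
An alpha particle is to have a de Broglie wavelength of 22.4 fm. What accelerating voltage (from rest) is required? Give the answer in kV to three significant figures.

p = h/λ = 6.626 × 10⁻³⁴ / 2.240 × 10⁻¹⁴ = 2.958 × 10⁻²⁰ kg·m/s.
KE = p²/(2m) = 6.584 × 10⁻¹⁴ J.
V = KE/2e = 6.584 × 10⁻¹⁴ / (2 × 1.602 × 10⁻¹⁹) = 205 kV.

V = 205 kV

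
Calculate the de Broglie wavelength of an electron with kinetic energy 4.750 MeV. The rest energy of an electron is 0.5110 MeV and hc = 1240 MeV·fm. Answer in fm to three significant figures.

Total energy E = KE + m₀c² = 4.750 + 0.5110 = 5.2610 MeV.
(pc)² = E² − (m₀c²)² = (5.2610)² − (0.5110)² = 27.42 MeV², so pc = 5.236 MeV.
λ = hc/(pc) = 1240 MeV·fm / 5.236 MeV = 237 fm.

λ = 237 fm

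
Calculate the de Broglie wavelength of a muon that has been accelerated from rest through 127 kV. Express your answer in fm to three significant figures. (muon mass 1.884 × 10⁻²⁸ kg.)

λ = 239 fm

KE = eV = 1.602 × 10⁻¹⁹ × 1.270 × 10⁵ = 2.035 × 10⁻¹⁴ J.
p = √(2mKE) = √(2 × 1.884 × 10⁻²⁸ × 2.035 × 10⁻¹⁴) = 2.769 × 10⁻²¹ kg·m/s.
λ = h/p = 6.626 × 10⁻³⁴ / 2.769 × 10⁻²¹ = 2.39 × 10⁻¹³ m = 239 fm.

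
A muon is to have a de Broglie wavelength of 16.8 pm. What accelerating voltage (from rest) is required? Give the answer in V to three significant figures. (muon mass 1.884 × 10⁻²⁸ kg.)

p = h/λ = 6.626 × 10⁻³⁴ / 1.680 × 10⁻¹¹ = 3.944 × 10⁻²³ kg·m/s.
KE = p²/(2m) = 4.128 × 10⁻¹⁸ J.
V = KE/e = 4.128 × 10⁻¹⁸ / (1.602 × 10⁻¹⁹) = 25.8 V.

V = 25.8 V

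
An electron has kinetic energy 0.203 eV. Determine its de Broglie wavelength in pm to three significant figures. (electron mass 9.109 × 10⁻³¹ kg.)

KE = 0.203 eV = 3.252 × 10⁻²⁰ J.
p = √(2mKE) = √(2 × 9.109 × 10⁻³¹ × 3.252 × 10⁻²⁰) = 2.434 × 10⁻²⁵ kg·m/s.
λ = h/p = 6.626 × 10⁻³⁴ / 2.434 × 10⁻²⁵ = 2.72 × 10⁻⁹ m = 2720 pm.

λ = 2720 pm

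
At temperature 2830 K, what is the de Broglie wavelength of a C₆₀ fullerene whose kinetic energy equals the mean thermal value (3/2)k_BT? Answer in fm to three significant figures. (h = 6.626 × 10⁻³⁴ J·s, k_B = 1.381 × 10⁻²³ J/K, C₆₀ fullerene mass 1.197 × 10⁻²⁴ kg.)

λ = 1770 fm

KE = (3/2)k_BT = 1.5 × 1.381 × 10⁻²³ × 2830 = 5.862 × 10⁻²⁰ J.
p = √(2mKE) = √(2 × 1.197 × 10⁻²⁴ × 5.862 × 10⁻²⁰) = 3.746 × 10⁻²² kg·m/s.
λ = h/p = 1.77 × 10⁻¹² m = 1770 fm.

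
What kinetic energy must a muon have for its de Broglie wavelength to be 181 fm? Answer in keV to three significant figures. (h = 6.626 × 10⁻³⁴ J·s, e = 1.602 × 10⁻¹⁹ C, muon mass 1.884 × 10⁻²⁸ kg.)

p = h/λ = 6.626 × 10⁻³⁴ / 1.810 × 10⁻¹³ = 3.661 × 10⁻²¹ kg·m/s.
KE = p²/(2m) = (3.661 × 10⁻²¹)² / (2 × 1.884 × 10⁻²⁸) = 3.557 × 10⁻¹⁴ J = 222 keV.

KE = 222 keV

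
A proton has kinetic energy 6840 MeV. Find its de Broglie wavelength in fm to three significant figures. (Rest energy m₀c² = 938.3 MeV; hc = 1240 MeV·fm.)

λ = 0.161 fm

Total energy E = KE + m₀c² = 6840 + 938.3 = 7778.3 MeV.
(pc)² = E² − (m₀c²)² = (7778.3)² − (938.3)² = 5.962 × 10⁷ MeV², so pc = 7721 MeV.
λ = hc/(pc) = 1240 MeV·fm / 7721 MeV = 0.161 fm.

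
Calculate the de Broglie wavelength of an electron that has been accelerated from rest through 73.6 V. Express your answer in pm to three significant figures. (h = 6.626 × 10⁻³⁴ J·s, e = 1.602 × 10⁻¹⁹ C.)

λ = 143 pm

KE = eV = 1.602 × 10⁻¹⁹ × 73.60 = 1.179 × 10⁻¹⁷ J.
p = √(2mKE) = √(2 × 9.109 × 10⁻³¹ × 1.179 × 10⁻¹⁷) = 4.635 × 10⁻²⁴ kg·m/s.
λ = h/p = 6.626 × 10⁻³⁴ / 4.635 × 10⁻²⁴ = 1.43 × 10⁻¹⁰ m = 143 pm.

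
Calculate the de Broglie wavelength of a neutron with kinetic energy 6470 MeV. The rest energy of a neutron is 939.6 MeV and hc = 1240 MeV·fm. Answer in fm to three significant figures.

Total energy E = KE + m₀c² = 6470 + 939.6 = 7409.6 MeV.
(pc)² = E² − (m₀c²)² = (7409.6)² − (939.6)² = 5.402 × 10⁷ MeV², so pc = 7350 MeV.
λ = hc/(pc) = 1240 MeV·fm / 7350 MeV = 0.169 fm.

λ = 0.169 fm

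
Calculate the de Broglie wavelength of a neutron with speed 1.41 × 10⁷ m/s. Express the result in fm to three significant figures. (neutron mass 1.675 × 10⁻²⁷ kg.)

p = mv = 1.675 × 10⁻²⁷ × 1.41 × 10⁷ = 2.362 × 10⁻²⁰ kg·m/s.
λ = h/p = 6.626 × 10⁻³⁴ / 2.362 × 10⁻²⁰ = 2.81 × 10⁻¹⁴ m = 28.1 fm.

λ = 28.1 fm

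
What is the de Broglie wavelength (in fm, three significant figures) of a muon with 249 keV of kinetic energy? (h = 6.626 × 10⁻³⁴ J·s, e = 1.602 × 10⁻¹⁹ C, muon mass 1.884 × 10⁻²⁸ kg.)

λ = 171 fm

KE = 249 keV = 3.989 × 10⁻¹⁴ J.
p = √(2mKE) = √(2 × 1.884 × 10⁻²⁸ × 3.989 × 10⁻¹⁴) = 3.877 × 10⁻²¹ kg·m/s.
λ = h/p = 6.626 × 10⁻³⁴ / 3.877 × 10⁻²¹ = 1.71 × 10⁻¹³ m = 171 fm.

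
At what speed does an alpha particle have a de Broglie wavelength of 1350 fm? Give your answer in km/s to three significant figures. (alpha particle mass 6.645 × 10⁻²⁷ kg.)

v = 73.9 km/s

p = h/λ = 6.626 × 10⁻³⁴ / 1.350 × 10⁻¹² = 4.908 × 10⁻²² kg·m/s.
v = p/m = 4.908 × 10⁻²² / 6.645 × 10⁻²⁷ = 7.39 × 10⁴ m/s = 73.9 km/s.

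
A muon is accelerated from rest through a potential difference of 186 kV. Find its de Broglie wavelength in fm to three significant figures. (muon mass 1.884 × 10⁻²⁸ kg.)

λ = 198 fm

KE = eV = 1.602 × 10⁻¹⁹ × 1.860 × 10⁵ = 2.980 × 10⁻¹⁴ J.
p = √(2mKE) = √(2 × 1.884 × 10⁻²⁸ × 2.980 × 10⁻¹⁴) = 3.351 × 10⁻²¹ kg·m/s.
λ = h/p = 6.626 × 10⁻³⁴ / 3.351 × 10⁻²¹ = 1.98 × 10⁻¹³ m = 198 fm.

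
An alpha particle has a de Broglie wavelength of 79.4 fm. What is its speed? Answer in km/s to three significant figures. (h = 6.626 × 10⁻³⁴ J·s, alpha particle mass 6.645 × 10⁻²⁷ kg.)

v = 1260 km/s

p = h/λ = 6.626 × 10⁻³⁴ / 7.940 × 10⁻¹⁴ = 8.345 × 10⁻²¹ kg·m/s.
v = p/m = 8.345 × 10⁻²¹ / 6.645 × 10⁻²⁷ = 1.26 × 10⁶ m/s = 1260 km/s.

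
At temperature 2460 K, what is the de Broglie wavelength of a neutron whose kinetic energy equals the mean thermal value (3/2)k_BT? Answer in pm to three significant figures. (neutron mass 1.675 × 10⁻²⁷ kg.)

KE = (3/2)k_BT = 1.5 × 1.381 × 10⁻²³ × 2460 = 5.096 × 10⁻²⁰ J.
p = √(2mKE) = √(2 × 1.675 × 10⁻²⁷ × 5.096 × 10⁻²⁰) = 1.307 × 10⁻²³ kg·m/s.
λ = h/p = 5.07 × 10⁻¹¹ m = 50.7 pm.

λ = 50.7 pm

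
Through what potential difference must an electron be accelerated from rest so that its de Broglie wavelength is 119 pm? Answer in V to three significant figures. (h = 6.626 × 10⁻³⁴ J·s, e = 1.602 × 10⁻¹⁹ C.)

V = 106 V

p = h/λ = 6.626 × 10⁻³⁴ / 1.190 × 10⁻¹⁰ = 5.568 × 10⁻²⁴ kg·m/s.
KE = p²/(2m) = 1.702 × 10⁻¹⁷ J.
V = KE/e = 1.702 × 10⁻¹⁷ / (1.602 × 10⁻¹⁹) = 106 V.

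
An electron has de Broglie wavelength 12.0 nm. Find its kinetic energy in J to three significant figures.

p = h/λ = 6.626 × 10⁻³⁴ / 1.200 × 10⁻⁸ = 5.522 × 10⁻²⁶ kg·m/s.
KE = p²/(2m) = (5.522 × 10⁻²⁶)² / (2 × 9.109 × 10⁻³¹) = 1.674 × 10⁻²¹ J = 1.67 × 10⁻²¹ J.

KE = 1.67 × 10⁻²¹ J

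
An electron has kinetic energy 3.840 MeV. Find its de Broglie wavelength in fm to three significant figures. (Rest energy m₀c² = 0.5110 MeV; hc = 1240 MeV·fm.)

Total energy E = KE + m₀c² = 3.840 + 0.5110 = 4.3510 MeV.
(pc)² = E² − (m₀c²)² = (4.3510)² − (0.5110)² = 18.67 MeV², so pc = 4.321 MeV.
λ = hc/(pc) = 1240 MeV·fm / 4.321 MeV = 287 fm.

λ = 287 fm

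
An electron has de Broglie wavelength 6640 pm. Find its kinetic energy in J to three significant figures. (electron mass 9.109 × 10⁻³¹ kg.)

p = h/λ = 6.626 × 10⁻³⁴ / 6.640 × 10⁻⁹ = 9.979 × 10⁻²⁶ kg·m/s.
KE = p²/(2m) = (9.979 × 10⁻²⁶)² / (2 × 9.109 × 10⁻³¹) = 5.466 × 10⁻²¹ J = 5.47 × 10⁻²¹ J.

KE = 5.47 × 10⁻²¹ J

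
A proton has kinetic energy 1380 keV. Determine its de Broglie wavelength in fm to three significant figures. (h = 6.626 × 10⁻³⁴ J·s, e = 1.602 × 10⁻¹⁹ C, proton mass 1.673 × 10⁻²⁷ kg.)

λ = 24.4 fm

KE = 1380 keV = 2.211 × 10⁻¹³ J.
p = √(2mKE) = √(2 × 1.673 × 10⁻²⁷ × 2.211 × 10⁻¹³) = 2.720 × 10⁻²⁰ kg·m/s.
λ = h/p = 6.626 × 10⁻³⁴ / 2.720 × 10⁻²⁰ = 2.44 × 10⁻¹⁴ m = 24.4 fm.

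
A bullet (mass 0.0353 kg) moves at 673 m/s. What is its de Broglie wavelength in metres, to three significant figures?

λ = 2.79 × 10⁻³⁵ m

p = mv = 0.0353 × 673 = 2.376 × 10¹ kg·m/s.
λ = h/p = 6.626 × 10⁻³⁴ / 2.376 × 10¹ = 2.79 × 10⁻³⁵ m.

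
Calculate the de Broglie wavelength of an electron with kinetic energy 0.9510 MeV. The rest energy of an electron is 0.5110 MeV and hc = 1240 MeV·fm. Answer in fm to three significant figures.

Total energy E = KE + m₀c² = 0.9510 + 0.5110 = 1.4620 MeV.
(pc)² = E² − (m₀c²)² = (1.4620)² − (0.5110)² = 1.876 MeV², so pc = 1.370 MeV.
λ = hc/(pc) = 1240 MeV·fm / 1.370 MeV = 905 fm.

λ = 905 fm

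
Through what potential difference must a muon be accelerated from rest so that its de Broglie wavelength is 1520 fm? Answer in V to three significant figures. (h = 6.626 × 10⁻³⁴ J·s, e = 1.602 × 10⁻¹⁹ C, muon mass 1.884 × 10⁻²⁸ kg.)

p = h/λ = 6.626 × 10⁻³⁴ / 1.520 × 10⁻¹² = 4.359 × 10⁻²² kg·m/s.
KE = p²/(2m) = 5.043 × 10⁻¹⁶ J.
V = KE/e = 5.043 × 10⁻¹⁶ / (1.602 × 10⁻¹⁹) = 3150 V.

V = 3150 V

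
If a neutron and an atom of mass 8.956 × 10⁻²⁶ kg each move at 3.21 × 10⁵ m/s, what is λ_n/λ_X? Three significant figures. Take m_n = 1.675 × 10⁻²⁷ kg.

λ_n/λ_X = 53.5

At fixed v, p = mv so λ = h/(mv) ∝ 1/m.
λ_n/λ_X = m_X/m_n = 8.956 × 10⁻²⁶/1.675 × 10⁻²⁷ = 53.5.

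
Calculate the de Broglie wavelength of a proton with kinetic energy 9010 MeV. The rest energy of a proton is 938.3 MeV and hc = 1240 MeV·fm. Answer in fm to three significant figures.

Total energy E = KE + m₀c² = 9010 + 938.3 = 9948.3 MeV.
(pc)² = E² − (m₀c²)² = (9948.3)² − (938.3)² = 9.809 × 10⁷ MeV², so pc = 9904 MeV.
λ = hc/(pc) = 1240 MeV·fm / 9904 MeV = 0.125 fm.

λ = 0.125 fm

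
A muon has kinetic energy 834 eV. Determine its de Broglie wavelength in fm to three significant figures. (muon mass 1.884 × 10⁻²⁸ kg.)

KE = 834 eV = 1.336 × 10⁻¹⁶ J.
p = √(2mKE) = √(2 × 1.884 × 10⁻²⁸ × 1.336 × 10⁻¹⁶) = 2.244 × 10⁻²² kg·m/s.
λ = h/p = 6.626 × 10⁻³⁴ / 2.244 × 10⁻²² = 2.95 × 10⁻¹² m = 2950 fm.

λ = 2950 fm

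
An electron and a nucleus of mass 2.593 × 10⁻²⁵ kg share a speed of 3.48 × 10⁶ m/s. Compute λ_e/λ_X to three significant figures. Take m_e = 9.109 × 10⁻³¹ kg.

λ_e/λ_X = 2.85 × 10⁵

At fixed v, p = mv so λ = h/(mv) ∝ 1/m.
λ_e/λ_X = m_X/m_e = 2.593 × 10⁻²⁵/9.109 × 10⁻³¹ = 2.85 × 10⁵.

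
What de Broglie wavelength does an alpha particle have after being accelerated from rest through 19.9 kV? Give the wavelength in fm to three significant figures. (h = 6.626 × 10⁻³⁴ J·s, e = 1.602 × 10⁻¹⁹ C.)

λ = 72.0 fm

KE = 2eV = 2 × 1.602 × 10⁻¹⁹ × 1.990 × 10⁴ = 6.376 × 10⁻¹⁵ J.
p = √(2mKE) = √(2 × 6.645 × 10⁻²⁷ × 6.376 × 10⁻¹⁵) = 9.205 × 10⁻²¹ kg·m/s.
λ = h/p = 6.626 × 10⁻³⁴ / 9.205 × 10⁻²¹ = 7.20 × 10⁻¹⁴ m = 72.0 fm.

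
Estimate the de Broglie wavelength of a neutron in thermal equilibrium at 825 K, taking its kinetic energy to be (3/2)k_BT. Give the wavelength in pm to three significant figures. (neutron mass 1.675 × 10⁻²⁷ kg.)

λ = 87.6 pm

KE = (3/2)k_BT = 1.5 × 1.381 × 10⁻²³ × 825 = 1.709 × 10⁻²⁰ J.
p = √(2mKE) = √(2 × 1.675 × 10⁻²⁷ × 1.709 × 10⁻²⁰) = 7.566 × 10⁻²⁴ kg·m/s.
λ = h/p = 8.76 × 10⁻¹¹ m = 87.6 pm.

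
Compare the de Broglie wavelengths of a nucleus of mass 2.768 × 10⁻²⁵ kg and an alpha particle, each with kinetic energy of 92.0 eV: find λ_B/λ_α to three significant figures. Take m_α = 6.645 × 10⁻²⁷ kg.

At fixed KE, p = √(2mKE) so λ = h/p ∝ 1/√m.
λ_B/λ_α = √(m_α/m_B) = √(6.645 × 10⁻²⁷/2.768 × 10⁻²⁵) = √(0.02401) = 0.155.

λ_B/λ_α = 0.155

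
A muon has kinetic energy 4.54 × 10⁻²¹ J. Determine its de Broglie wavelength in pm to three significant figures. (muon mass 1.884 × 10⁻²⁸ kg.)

λ = 507 pm

p = √(2mKE) = √(2 × 1.884 × 10⁻²⁸ × 4.540 × 10⁻²¹) = 1.308 × 10⁻²⁴ kg·m/s.
λ = h/p = 6.626 × 10⁻³⁴ / 1.308 × 10⁻²⁴ = 5.07 × 10⁻¹⁰ m = 507 pm.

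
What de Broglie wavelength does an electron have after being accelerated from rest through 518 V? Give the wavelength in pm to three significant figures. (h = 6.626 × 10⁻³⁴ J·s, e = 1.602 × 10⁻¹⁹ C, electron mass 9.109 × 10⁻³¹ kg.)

KE = eV = 1.602 × 10⁻¹⁹ × 518.0 = 8.298 × 10⁻¹⁷ J.
p = √(2mKE) = √(2 × 9.109 × 10⁻³¹ × 8.298 × 10⁻¹⁷) = 1.230 × 10⁻²³ kg·m/s.
λ = h/p = 6.626 × 10⁻³⁴ / 1.230 × 10⁻²³ = 5.39 × 10⁻¹¹ m = 53.9 pm.

λ = 53.9 pm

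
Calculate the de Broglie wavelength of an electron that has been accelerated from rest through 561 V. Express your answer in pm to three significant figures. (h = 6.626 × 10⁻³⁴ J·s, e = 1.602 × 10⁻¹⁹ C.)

λ = 51.8 pm

KE = eV = 1.602 × 10⁻¹⁹ × 561.0 = 8.987 × 10⁻¹⁷ J.
p = √(2mKE) = √(2 × 9.109 × 10⁻³¹ × 8.987 × 10⁻¹⁷) = 1.280 × 10⁻²³ kg·m/s.
λ = h/p = 6.626 × 10⁻³⁴ / 1.280 × 10⁻²³ = 5.18 × 10⁻¹¹ m = 51.8 pm.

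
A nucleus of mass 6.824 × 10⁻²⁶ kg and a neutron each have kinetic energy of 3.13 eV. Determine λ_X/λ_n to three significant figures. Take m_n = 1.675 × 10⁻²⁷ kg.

At fixed KE, p = √(2mKE) so λ = h/p ∝ 1/√m.
λ_X/λ_n = √(m_n/m_X) = √(1.675 × 10⁻²⁷/6.824 × 10⁻²⁶) = √(0.02455) = 0.157.

λ_X/λ_n = 0.157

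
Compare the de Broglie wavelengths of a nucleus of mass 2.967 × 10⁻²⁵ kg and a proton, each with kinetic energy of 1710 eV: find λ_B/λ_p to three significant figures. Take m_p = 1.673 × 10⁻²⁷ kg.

λ_B/λ_p = 0.0751

At fixed KE, p = √(2mKE) so λ = h/p ∝ 1/√m.
λ_B/λ_p = √(m_p/m_B) = √(1.673 × 10⁻²⁷/2.967 × 10⁻²⁵) = √(5.639 × 10⁻³) = 0.0751.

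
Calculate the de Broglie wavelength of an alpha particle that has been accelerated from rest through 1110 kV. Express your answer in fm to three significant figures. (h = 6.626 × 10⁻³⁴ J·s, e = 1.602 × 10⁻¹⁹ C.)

λ = 9.64 fm

KE = 2eV = 2 × 1.602 × 10⁻¹⁹ × 1.110 × 10⁶ = 3.556 × 10⁻¹³ J.
p = √(2mKE) = √(2 × 6.645 × 10⁻²⁷ × 3.556 × 10⁻¹³) = 6.875 × 10⁻²⁰ kg·m/s.
λ = h/p = 6.626 × 10⁻³⁴ / 6.875 × 10⁻²⁰ = 9.64 × 10⁻¹⁵ m = 9.64 fm.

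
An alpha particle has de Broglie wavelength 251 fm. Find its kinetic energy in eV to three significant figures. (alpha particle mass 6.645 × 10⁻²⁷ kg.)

p = h/λ = 6.626 × 10⁻³⁴ / 2.510 × 10⁻¹³ = 2.640 × 10⁻²¹ kg·m/s.
KE = p²/(2m) = (2.640 × 10⁻²¹)² / (2 × 6.645 × 10⁻²⁷) = 5.244 × 10⁻¹⁶ J = 3270 eV.

KE = 3270 eV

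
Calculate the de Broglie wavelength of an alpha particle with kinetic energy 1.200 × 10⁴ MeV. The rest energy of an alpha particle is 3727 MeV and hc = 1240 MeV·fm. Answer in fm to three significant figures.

Total energy E = KE + m₀c² = 1.200 × 10⁴ + 3727 = 15727 MeV.
(pc)² = E² − (m₀c²)² = (15727)² − (3727)² = 2.334 × 10⁸ MeV², so pc = 1.528 × 10⁴ MeV.
λ = hc/(pc) = 1240 MeV·fm / 1.528 × 10⁴ MeV = 0.0812 fm.

λ = 0.0812 fm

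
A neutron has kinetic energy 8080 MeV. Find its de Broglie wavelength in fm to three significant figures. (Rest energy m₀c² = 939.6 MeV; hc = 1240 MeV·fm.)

λ = 0.138 fm

Total energy E = KE + m₀c² = 8080 + 939.6 = 9019.6 MeV.
(pc)² = E² − (m₀c²)² = (9019.6)² − (939.6)² = 8.047 × 10⁷ MeV², so pc = 8971 MeV.
λ = hc/(pc) = 1240 MeV·fm / 8971 MeV = 0.138 fm.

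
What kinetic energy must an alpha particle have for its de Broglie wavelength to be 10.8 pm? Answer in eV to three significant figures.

KE = 1.77 eV

p = h/λ = 6.626 × 10⁻³⁴ / 1.080 × 10⁻¹¹ = 6.135 × 10⁻²³ kg·m/s.
KE = p²/(2m) = (6.135 × 10⁻²³)² / (2 × 6.645 × 10⁻²⁷) = 2.832 × 10⁻¹⁹ J = 1.77 eV.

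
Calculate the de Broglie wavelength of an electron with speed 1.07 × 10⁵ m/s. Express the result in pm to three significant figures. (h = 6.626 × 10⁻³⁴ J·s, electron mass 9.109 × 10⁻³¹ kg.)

λ = 6800 pm

p = mv = 9.109 × 10⁻³¹ × 1.07 × 10⁵ = 9.747 × 10⁻²⁶ kg·m/s.
λ = h/p = 6.626 × 10⁻³⁴ / 9.747 × 10⁻²⁶ = 6.80 × 10⁻⁹ m = 6800 pm.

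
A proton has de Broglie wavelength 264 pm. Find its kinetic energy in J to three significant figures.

KE = 1.88 × 10⁻²¹ J

p = h/λ = 6.626 × 10⁻³⁴ / 2.640 × 10⁻¹⁰ = 2.510 × 10⁻²⁴ kg·m/s.
KE = p²/(2m) = (2.510 × 10⁻²⁴)² / (2 × 1.673 × 10⁻²⁷) = 1.883 × 10⁻²¹ J = 1.88 × 10⁻²¹ J.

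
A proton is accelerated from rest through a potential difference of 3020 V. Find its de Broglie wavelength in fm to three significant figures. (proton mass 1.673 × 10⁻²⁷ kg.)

KE = eV = 1.602 × 10⁻¹⁹ × 3020 = 4.838 × 10⁻¹⁶ J.
p = √(2mKE) = √(2 × 1.673 × 10⁻²⁷ × 4.838 × 10⁻¹⁶) = 1.272 × 10⁻²¹ kg·m/s.
λ = h/p = 6.626 × 10⁻³⁴ / 1.272 × 10⁻²¹ = 5.21 × 10⁻¹³ m = 521 fm.

λ = 521 fm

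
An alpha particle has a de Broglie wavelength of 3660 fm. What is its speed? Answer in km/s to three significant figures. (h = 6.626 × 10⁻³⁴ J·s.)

v = 27.2 km/s

p = h/λ = 6.626 × 10⁻³⁴ / 3.660 × 10⁻¹² = 1.810 × 10⁻²² kg·m/s.
v = p/m = 1.810 × 10⁻²² / 6.645 × 10⁻²⁷ = 2.72 × 10⁴ m/s = 27.2 km/s.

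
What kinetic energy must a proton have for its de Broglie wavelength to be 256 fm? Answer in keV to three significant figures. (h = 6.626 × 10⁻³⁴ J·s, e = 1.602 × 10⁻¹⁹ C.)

KE = 12.5 keV

p = h/λ = 6.626 × 10⁻³⁴ / 2.560 × 10⁻¹³ = 2.588 × 10⁻²¹ kg·m/s.
KE = p²/(2m) = (2.588 × 10⁻²¹)² / (2 × 1.673 × 10⁻²⁷) = 2.002 × 10⁻¹⁵ J = 12.5 keV.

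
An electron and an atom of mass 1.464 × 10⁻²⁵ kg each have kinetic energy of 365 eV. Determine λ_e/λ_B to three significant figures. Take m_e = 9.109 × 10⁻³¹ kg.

λ_e/λ_B = 401

At fixed KE, p = √(2mKE) so λ = h/p ∝ 1/√m.
λ_e/λ_B = √(m_B/m_e) = √(1.464 × 10⁻²⁵/9.109 × 10⁻³¹) = √(1.607 × 10⁵) = 401.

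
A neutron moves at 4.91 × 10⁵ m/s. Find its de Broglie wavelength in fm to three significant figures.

p = mv = 1.675 × 10⁻²⁷ × 4.91 × 10⁵ = 8.224 × 10⁻²² kg·m/s.
λ = h/p = 6.626 × 10⁻³⁴ / 8.224 × 10⁻²² = 8.06 × 10⁻¹³ m = 806 fm.

λ = 806 fm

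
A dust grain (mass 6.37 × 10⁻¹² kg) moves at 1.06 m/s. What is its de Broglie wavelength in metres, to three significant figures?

p = mv = 6.37 × 10⁻¹² × 1.06 = 6.752 × 10⁻¹² kg·m/s.
λ = h/p = 6.626 × 10⁻³⁴ / 6.752 × 10⁻¹² = 9.81 × 10⁻²³ m.

λ = 9.81 × 10⁻²³ m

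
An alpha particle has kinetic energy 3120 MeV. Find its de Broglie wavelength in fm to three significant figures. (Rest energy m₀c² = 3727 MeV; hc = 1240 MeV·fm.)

Total energy E = KE + m₀c² = 3120 + 3727 = 6847 MeV.
(pc)² = E² − (m₀c²)² = (6847)² − (3727)² = 3.299 × 10⁷ MeV², so pc = 5744 MeV.
λ = hc/(pc) = 1240 MeV·fm / 5744 MeV = 0.216 fm.

λ = 0.216 fm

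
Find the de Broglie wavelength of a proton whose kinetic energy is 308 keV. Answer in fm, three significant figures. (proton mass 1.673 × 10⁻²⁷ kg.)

λ = 51.6 fm

KE = 308 keV = 4.934 × 10⁻¹⁴ J.
p = √(2mKE) = √(2 × 1.673 × 10⁻²⁷ × 4.934 × 10⁻¹⁴) = 1.285 × 10⁻²⁰ kg·m/s.
λ = h/p = 6.626 × 10⁻³⁴ / 1.285 × 10⁻²⁰ = 5.16 × 10⁻¹⁴ m = 51.6 fm.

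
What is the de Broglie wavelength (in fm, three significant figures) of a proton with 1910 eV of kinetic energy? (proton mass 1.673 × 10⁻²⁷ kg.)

λ = 655 fm

KE = 1910 eV = 3.060 × 10⁻¹⁶ J.
p = √(2mKE) = √(2 × 1.673 × 10⁻²⁷ × 3.060 × 10⁻¹⁶) = 1.012 × 10⁻²¹ kg·m/s.
λ = h/p = 6.626 × 10⁻³⁴ / 1.012 × 10⁻²¹ = 6.55 × 10⁻¹³ m = 655 fm.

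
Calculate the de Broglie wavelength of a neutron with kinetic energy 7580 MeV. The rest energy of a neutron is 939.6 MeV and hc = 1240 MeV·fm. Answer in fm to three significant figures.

λ = 0.146 fm

Total energy E = KE + m₀c² = 7580 + 939.6 = 8519.6 MeV.
(pc)² = E² − (m₀c²)² = (8519.6)² − (939.6)² = 7.170 × 10⁷ MeV², so pc = 8468 MeV.
λ = hc/(pc) = 1240 MeV·fm / 8468 MeV = 0.146 fm.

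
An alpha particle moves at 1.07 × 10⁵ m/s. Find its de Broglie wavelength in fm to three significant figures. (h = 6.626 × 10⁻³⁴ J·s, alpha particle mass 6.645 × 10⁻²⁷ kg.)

p = mv = 6.645 × 10⁻²⁷ × 1.07 × 10⁵ = 7.110 × 10⁻²² kg·m/s.
λ = h/p = 6.626 × 10⁻³⁴ / 7.110 × 10⁻²² = 9.32 × 10⁻¹³ m = 932 fm.

λ = 932 fm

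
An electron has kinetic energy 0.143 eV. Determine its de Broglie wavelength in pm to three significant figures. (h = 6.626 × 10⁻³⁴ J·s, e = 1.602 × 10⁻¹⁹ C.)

λ = 3240 pm

KE = 0.143 eV = 2.291 × 10⁻²⁰ J.
p = √(2mKE) = √(2 × 9.109 × 10⁻³¹ × 2.291 × 10⁻²⁰) = 2.043 × 10⁻²⁵ kg·m/s.
λ = h/p = 6.626 × 10⁻³⁴ / 2.043 × 10⁻²⁵ = 3.24 × 10⁻⁹ m = 3240 pm.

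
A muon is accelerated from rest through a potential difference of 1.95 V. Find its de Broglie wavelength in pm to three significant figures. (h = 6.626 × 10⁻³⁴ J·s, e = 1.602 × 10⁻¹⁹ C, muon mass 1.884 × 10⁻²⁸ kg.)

KE = eV = 1.602 × 10⁻¹⁹ × 1.950 = 3.124 × 10⁻¹⁹ J.
p = √(2mKE) = √(2 × 1.884 × 10⁻²⁸ × 3.124 × 10⁻¹⁹) = 1.085 × 10⁻²³ kg·m/s.
λ = h/p = 6.626 × 10⁻³⁴ / 1.085 × 10⁻²³ = 6.11 × 10⁻¹¹ m = 61.1 pm.

λ = 61.1 pm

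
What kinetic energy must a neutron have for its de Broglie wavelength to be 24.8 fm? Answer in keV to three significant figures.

KE = 1330 keV

p = h/λ = 6.626 × 10⁻³⁴ / 2.480 × 10⁻¹⁴ = 2.672 × 10⁻²⁰ kg·m/s.
KE = p²/(2m) = (2.672 × 10⁻²⁰)² / (2 × 1.675 × 10⁻²⁷) = 2.131 × 10⁻¹³ J = 1330 keV.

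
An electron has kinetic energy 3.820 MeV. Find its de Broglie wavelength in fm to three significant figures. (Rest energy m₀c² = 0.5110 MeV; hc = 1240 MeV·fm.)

λ = 288 fm

Total energy E = KE + m₀c² = 3.820 + 0.5110 = 4.3310 MeV.
(pc)² = E² − (m₀c²)² = (4.3310)² − (0.5110)² = 18.50 MeV², so pc = 4.301 MeV.
λ = hc/(pc) = 1240 MeV·fm / 4.301 MeV = 288 fm.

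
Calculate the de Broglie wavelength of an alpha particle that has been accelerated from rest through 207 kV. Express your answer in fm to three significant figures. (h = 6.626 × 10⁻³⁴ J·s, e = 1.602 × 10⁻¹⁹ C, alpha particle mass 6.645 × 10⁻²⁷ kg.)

KE = 2eV = 2 × 1.602 × 10⁻¹⁹ × 2.070 × 10⁵ = 6.632 × 10⁻¹⁴ J.
p = √(2mKE) = √(2 × 6.645 × 10⁻²⁷ × 6.632 × 10⁻¹⁴) = 2.969 × 10⁻²⁰ kg·m/s.
λ = h/p = 6.626 × 10⁻³⁴ / 2.969 × 10⁻²⁰ = 2.23 × 10⁻¹⁴ m = 22.3 fm.

λ = 22.3 fm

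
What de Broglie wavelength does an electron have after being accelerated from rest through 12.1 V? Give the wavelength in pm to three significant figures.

KE = eV = 1.602 × 10⁻¹⁹ × 12.10 = 1.938 × 10⁻¹⁸ J.
p = √(2mKE) = √(2 × 9.109 × 10⁻³¹ × 1.938 × 10⁻¹⁸) = 1.879 × 10⁻²⁴ kg·m/s.
λ = h/p = 6.626 × 10⁻³⁴ / 1.879 × 10⁻²⁴ = 3.53 × 10⁻¹⁰ m = 353 pm.

λ = 353 pm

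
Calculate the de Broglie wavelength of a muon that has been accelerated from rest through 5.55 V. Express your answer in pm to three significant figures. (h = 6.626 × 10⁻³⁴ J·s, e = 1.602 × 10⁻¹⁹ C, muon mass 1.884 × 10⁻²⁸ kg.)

KE = eV = 1.602 × 10⁻¹⁹ × 5.550 = 8.891 × 10⁻¹⁹ J.
p = √(2mKE) = √(2 × 1.884 × 10⁻²⁸ × 8.891 × 10⁻¹⁹) = 1.830 × 10⁻²³ kg·m/s.
λ = h/p = 6.626 × 10⁻³⁴ / 1.830 × 10⁻²³ = 3.62 × 10⁻¹¹ m = 36.2 pm.

λ = 36.2 pm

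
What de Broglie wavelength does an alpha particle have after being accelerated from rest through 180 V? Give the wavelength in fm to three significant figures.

KE = 2eV = 2 × 1.602 × 10⁻¹⁹ × 180.0 = 5.767 × 10⁻¹⁷ J.
p = √(2mKE) = √(2 × 6.645 × 10⁻²⁷ × 5.767 × 10⁻¹⁷) = 8.755 × 10⁻²² kg·m/s.
λ = h/p = 6.626 × 10⁻³⁴ / 8.755 × 10⁻²² = 7.57 × 10⁻¹³ m = 757 fm.

λ = 757 fm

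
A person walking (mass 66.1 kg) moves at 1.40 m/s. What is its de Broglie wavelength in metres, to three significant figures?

λ = 7.16 × 10⁻³⁶ m

p = mv = 66.1 × 1.40 = 9.254 × 10¹ kg·m/s.
λ = h/p = 6.626 × 10⁻³⁴ / 9.254 × 10¹ = 7.16 × 10⁻³⁶ m.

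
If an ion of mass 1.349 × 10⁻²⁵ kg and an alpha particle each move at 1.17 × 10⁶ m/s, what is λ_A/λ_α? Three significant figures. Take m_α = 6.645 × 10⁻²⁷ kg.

At fixed v, p = mv so λ = h/(mv) ∝ 1/m.
λ_A/λ_α = m_α/m_A = 6.645 × 10⁻²⁷/1.349 × 10⁻²⁵ = 0.0493.

λ_A/λ_α = 0.0493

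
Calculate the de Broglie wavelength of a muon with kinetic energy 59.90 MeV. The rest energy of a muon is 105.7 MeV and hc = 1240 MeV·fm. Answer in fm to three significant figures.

λ = 9.73 fm

Total energy E = KE + m₀c² = 59.90 + 105.7 = 165.60 MeV.
(pc)² = E² − (m₀c²)² = (165.60)² − (105.7)² = 1.625 × 10⁴ MeV², so pc = 127.5 MeV.
λ = hc/(pc) = 1240 MeV·fm / 127.5 MeV = 9.73 fm.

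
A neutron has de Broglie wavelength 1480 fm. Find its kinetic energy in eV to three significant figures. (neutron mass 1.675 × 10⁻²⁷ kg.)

p = h/λ = 6.626 × 10⁻³⁴ / 1.480 × 10⁻¹² = 4.477 × 10⁻²² kg·m/s.
KE = p²/(2m) = (4.477 × 10⁻²²)² / (2 × 1.675 × 10⁻²⁷) = 5.983 × 10⁻¹⁷ J = 373 eV.

KE = 373 eV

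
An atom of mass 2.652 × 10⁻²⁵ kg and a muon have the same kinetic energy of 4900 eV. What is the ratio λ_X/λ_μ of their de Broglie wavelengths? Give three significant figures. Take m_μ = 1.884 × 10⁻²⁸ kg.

At fixed KE, p = √(2mKE) so λ = h/p ∝ 1/√m.
λ_X/λ_μ = √(m_μ/m_X) = √(1.884 × 10⁻²⁸/2.652 × 10⁻²⁵) = √(7.104 × 10⁻⁴) = 0.0267.

λ_X/λ_μ = 0.0267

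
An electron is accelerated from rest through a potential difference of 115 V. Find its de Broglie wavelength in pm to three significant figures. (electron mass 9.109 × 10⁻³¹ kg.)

KE = eV = 1.602 × 10⁻¹⁹ × 115.0 = 1.842 × 10⁻¹⁷ J.
p = √(2mKE) = √(2 × 9.109 × 10⁻³¹ × 1.842 × 10⁻¹⁷) = 5.793 × 10⁻²⁴ kg·m/s.
λ = h/p = 6.626 × 10⁻³⁴ / 5.793 × 10⁻²⁴ = 1.14 × 10⁻¹⁰ m = 114 pm.

λ = 114 pm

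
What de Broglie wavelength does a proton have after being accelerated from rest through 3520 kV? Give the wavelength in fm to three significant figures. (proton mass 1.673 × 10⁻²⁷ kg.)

λ = 15.3 fm

KE = eV = 1.602 × 10⁻¹⁹ × 3.520 × 10⁶ = 5.639 × 10⁻¹³ J.
p = √(2mKE) = √(2 × 1.673 × 10⁻²⁷ × 5.639 × 10⁻¹³) = 4.344 × 10⁻²⁰ kg·m/s.
λ = h/p = 6.626 × 10⁻³⁴ / 4.344 × 10⁻²⁰ = 1.53 × 10⁻¹⁴ m = 15.3 fm.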